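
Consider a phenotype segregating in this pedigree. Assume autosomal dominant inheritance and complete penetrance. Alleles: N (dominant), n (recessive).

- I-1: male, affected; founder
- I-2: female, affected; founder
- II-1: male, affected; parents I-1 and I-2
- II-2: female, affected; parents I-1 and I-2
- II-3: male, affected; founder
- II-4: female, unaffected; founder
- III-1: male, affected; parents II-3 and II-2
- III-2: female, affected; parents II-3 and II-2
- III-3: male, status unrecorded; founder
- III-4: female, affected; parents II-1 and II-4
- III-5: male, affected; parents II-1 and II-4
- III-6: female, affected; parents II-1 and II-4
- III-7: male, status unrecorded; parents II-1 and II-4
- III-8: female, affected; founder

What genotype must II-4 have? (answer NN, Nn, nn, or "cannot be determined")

nn

II-4 is unaffected, so II-4 is nn.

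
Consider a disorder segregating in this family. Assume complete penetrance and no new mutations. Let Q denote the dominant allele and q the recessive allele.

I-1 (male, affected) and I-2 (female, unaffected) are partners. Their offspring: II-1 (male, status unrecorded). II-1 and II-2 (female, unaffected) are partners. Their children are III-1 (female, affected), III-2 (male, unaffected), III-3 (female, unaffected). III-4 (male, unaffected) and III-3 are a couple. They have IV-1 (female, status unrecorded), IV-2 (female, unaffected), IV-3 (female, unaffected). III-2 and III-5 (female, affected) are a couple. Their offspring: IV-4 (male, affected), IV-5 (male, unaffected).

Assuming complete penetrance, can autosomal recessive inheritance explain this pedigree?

Yes

A consistent assignment under autosomal recessive exists: I-1 qq, I-2 QQ, II-1 Qq, II-2 Qq, III-1 qq, III-2 Qq, III-3 QQ, III-4 QQ, III-5 qq, IV-1 QQ, IV-2 QQ, IV-3 QQ, IV-4 qq, IV-5 Qq.
In this assignment every recorded phenotype matches its genotype and every non-founder's genotype is obtainable from its parents' genotypes, so the pedigree is consistent.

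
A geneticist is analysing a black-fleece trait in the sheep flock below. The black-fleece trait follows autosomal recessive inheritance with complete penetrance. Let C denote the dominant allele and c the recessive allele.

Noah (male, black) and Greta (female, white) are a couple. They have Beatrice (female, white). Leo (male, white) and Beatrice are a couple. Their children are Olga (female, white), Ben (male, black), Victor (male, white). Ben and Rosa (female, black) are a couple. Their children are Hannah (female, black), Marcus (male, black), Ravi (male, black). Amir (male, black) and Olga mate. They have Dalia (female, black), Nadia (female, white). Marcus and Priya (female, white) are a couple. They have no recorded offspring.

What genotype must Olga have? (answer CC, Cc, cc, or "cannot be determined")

From phenotype alone, Olga is CC or Cc.
Olga is white so carries C and passed c to Dalia (cc), so Olga is Cc.

Cc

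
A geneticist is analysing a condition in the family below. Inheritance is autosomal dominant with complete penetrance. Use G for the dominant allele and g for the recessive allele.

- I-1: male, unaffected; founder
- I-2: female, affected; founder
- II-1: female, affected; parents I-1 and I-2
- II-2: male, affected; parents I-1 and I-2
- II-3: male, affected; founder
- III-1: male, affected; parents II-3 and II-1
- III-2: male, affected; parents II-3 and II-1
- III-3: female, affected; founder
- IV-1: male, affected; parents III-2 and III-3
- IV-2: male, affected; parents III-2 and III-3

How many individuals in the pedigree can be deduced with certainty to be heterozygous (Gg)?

2

Obligate heterozygotes: II-1 is affected so carries G and received g from I-1 (gg), so II-1 is Gg; II-2 is affected so carries G and received g from I-1 (gg), so II-2 is Gg.
Every other individual is either homozygous by phenotype or has at least one consistent homozygous assignment, so the count is 2.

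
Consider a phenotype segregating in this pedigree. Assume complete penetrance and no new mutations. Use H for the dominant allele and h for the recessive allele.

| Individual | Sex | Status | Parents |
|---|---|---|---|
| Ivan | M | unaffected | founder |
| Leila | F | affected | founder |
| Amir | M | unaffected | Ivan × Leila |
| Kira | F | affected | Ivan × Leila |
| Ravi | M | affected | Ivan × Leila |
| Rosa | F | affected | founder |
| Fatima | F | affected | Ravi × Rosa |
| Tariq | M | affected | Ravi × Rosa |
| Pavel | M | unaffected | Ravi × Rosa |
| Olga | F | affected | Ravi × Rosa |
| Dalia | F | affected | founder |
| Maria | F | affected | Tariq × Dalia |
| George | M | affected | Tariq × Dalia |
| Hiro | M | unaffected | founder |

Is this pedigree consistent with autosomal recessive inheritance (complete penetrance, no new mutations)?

Under autosomal recessive, Pavel (unaffected, male) cannot arise from Ravi (affected) × Rosa (affected).

No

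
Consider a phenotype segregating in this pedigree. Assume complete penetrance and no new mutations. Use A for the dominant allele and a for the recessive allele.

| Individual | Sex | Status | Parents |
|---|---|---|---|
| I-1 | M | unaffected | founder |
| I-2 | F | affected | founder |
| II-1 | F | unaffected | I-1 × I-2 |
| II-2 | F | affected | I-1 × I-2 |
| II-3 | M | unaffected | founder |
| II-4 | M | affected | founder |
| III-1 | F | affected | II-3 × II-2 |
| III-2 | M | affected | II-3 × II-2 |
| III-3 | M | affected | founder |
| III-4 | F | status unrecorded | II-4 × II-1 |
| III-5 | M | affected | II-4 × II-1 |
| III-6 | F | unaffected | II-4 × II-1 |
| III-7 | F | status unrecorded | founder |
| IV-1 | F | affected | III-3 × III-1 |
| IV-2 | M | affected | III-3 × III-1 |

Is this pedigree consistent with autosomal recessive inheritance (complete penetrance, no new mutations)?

Yes

A consistent assignment under autosomal recessive exists: I-1 Aa, I-2 aa, II-1 Aa, II-2 aa, II-3 Aa, II-4 aa, III-1 aa, III-2 aa, III-3 aa, III-4 Aa, III-5 aa, III-6 Aa, III-7 AA, IV-1 aa, IV-2 aa.
In this assignment every recorded phenotype matches its genotype and every non-founder's genotype is obtainable from its parents' genotypes, so the pedigree is consistent.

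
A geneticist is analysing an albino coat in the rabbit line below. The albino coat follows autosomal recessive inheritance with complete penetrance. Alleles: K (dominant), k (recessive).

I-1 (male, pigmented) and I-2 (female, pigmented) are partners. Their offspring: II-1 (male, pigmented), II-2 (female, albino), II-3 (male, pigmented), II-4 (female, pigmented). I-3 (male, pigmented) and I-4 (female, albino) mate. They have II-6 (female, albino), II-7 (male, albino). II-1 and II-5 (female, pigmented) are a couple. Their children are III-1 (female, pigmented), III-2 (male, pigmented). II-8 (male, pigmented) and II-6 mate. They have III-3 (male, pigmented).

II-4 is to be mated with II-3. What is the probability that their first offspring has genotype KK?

I-1 is pigmented so carries K and passed k to II-2 (kk), so I-1 is Kk.
I-2 is pigmented so carries K and passed k to II-2 (kk), so I-2 is Kk.
II-4 is a pigmented offspring of I-1 (Kk) × I-2 (Kk), whose cross gives 1/4 KK : 1/2 Kk : 1/4 kk; conditioning on being pigmented, II-4 is KK with probability 1/3, Kk with probability 2/3.
II-3 is a pigmented offspring of I-1 (Kk) × I-2 (Kk), whose cross gives 1/4 KK : 1/2 Kk : 1/4 kk; conditioning on being pigmented, II-3 is KK with probability 1/3, Kk with probability 2/3.
Summing over parental genotype combinations, P(offspring has genotype KK) = 1/9·1 + 2/9·1/2 + 2/9·1/2 + 4/9·1/4 = 4/9.

4/9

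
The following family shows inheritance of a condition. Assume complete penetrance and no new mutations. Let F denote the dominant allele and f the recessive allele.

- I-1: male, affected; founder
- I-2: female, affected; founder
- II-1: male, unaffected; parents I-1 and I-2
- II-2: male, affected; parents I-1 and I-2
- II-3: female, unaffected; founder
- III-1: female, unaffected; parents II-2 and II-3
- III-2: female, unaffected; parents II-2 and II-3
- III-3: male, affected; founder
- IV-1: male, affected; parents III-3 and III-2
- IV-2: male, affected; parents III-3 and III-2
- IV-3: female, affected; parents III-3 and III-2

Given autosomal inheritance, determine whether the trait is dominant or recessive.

I-1 and I-2 are both affected yet have an unaffected child II-1. Under a recessive model two affected parents are homozygous and every child would be affected, so the trait cannot be recessive.

dominant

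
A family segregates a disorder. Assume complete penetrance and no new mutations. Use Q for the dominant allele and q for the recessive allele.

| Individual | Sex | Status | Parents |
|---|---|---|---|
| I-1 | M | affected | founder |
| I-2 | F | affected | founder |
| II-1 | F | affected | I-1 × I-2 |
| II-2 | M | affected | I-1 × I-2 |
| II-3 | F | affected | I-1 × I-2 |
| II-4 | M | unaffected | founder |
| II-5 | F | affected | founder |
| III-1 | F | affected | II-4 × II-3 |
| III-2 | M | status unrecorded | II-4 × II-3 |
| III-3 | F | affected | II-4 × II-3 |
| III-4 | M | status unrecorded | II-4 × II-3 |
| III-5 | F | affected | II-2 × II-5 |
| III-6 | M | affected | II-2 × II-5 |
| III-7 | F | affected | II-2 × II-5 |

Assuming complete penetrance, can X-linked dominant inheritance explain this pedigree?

Yes

A consistent assignment under X-linked dominant exists: I-1 X^Q Y, I-2 X^Q X^Q, II-1 X^Q X^Q, II-2 X^Q Y, II-3 X^Q X^Q, II-4 X^q Y, II-5 X^Q X^Q, III-1 X^Q X^q, III-2 X^Q Y, III-3 X^Q X^q, III-4 X^Q Y, III-5 X^Q X^Q, III-6 X^Q Y, III-7 X^Q X^Q.
In this assignment every recorded phenotype matches its genotype and every non-founder's genotype is obtainable from its parents' genotypes, so the pedigree is consistent.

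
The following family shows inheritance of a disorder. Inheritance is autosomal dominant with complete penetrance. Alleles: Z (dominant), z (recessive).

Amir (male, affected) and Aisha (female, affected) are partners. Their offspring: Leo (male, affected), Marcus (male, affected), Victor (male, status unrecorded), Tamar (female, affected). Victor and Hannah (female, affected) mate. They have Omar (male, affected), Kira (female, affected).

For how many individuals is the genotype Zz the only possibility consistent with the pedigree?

No individual's genotype is forced to Zz by the pedigree, so the count is 0.

0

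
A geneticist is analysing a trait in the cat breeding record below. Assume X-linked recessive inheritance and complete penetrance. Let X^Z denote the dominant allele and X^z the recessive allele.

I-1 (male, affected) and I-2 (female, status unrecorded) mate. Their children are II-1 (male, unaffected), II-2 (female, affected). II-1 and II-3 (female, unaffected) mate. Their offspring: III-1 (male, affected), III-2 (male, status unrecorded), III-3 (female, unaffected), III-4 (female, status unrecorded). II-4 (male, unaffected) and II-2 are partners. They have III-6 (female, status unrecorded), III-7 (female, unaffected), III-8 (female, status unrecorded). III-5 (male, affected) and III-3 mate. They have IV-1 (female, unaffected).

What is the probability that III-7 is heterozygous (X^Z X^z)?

III-7 is unaffected so carries Z and received z from II-2 (X^z X^z), so III-7 is X^Z X^z, giving P(X^Z X^z) = 1.

1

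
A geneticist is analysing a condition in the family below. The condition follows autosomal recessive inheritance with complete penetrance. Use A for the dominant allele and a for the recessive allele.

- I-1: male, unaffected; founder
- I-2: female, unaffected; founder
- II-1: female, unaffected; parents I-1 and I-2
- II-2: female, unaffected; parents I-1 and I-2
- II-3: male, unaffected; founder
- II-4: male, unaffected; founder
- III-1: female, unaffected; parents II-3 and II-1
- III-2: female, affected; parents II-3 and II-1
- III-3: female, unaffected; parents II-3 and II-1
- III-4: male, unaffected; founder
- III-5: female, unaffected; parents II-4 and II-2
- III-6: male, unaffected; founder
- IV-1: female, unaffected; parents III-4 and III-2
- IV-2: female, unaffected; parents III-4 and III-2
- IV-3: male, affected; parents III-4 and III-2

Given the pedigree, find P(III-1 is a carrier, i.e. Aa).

II-3 is unaffected so carries A and passed a to III-2 (aa), so II-3 is Aa.
II-1 is unaffected so carries A and passed a to III-2 (aa), so II-1 is Aa.
Their cross gives offspring ratios 1/4 AA : 1/2 Aa : 1/4 aa. Conditioning on III-1 being unaffected, P(Aa) = 1/2 / 3/4 = 2/3.

2/3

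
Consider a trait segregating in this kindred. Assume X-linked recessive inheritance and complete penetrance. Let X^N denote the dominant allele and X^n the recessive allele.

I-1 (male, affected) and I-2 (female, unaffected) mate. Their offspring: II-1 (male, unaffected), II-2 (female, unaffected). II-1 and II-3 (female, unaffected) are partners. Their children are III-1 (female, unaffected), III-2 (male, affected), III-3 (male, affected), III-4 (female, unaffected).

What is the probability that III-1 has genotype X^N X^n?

II-1 is unaffected, so II-1 is X^N Y.
II-3 is unaffected so carries N and passed n to III-2 (X^n Y), so II-3 is X^N X^n.
Their cross gives offspring ratios 1/2 X^N X^N : 1/2 X^N X^n. Conditioning on III-1 being unaffected, P(X^N X^n) = 1/2 / 1 = 1/2.

1/2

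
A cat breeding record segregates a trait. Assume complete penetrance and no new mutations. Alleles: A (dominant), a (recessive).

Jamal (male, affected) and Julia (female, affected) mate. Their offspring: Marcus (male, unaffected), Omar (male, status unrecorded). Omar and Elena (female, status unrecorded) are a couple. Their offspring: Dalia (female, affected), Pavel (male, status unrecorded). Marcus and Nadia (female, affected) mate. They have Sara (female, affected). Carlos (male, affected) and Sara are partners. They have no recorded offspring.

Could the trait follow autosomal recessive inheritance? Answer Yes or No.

No

Under autosomal recessive, Marcus (unaffected, male) cannot arise from Jamal (affected) × Julia (affected).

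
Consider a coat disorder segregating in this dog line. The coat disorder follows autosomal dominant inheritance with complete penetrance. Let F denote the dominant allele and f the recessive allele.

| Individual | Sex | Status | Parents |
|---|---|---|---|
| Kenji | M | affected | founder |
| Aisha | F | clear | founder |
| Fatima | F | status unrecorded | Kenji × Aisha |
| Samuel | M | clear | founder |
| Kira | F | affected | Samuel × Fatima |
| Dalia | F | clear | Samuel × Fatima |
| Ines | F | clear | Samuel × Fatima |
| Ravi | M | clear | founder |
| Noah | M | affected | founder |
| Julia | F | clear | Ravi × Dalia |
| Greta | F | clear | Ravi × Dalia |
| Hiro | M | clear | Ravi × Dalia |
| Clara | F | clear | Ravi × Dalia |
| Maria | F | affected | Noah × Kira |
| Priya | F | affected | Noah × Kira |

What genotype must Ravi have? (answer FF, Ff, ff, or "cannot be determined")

Ravi is clear, so Ravi is ff.

ff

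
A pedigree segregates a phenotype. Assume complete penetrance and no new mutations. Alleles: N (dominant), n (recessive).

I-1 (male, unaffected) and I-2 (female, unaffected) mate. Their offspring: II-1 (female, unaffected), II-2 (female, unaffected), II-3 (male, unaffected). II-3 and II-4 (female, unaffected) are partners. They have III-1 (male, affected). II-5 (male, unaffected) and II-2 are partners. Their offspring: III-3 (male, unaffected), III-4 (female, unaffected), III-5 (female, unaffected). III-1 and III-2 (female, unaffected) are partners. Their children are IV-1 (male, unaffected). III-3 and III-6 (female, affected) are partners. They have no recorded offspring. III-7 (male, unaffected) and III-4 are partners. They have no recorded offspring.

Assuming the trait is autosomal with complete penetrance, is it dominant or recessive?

recessive

II-3 and II-4 are both unaffected yet have an affected child III-1. Under dominance, an affected child requires at least one affected parent, so the trait cannot be dominant.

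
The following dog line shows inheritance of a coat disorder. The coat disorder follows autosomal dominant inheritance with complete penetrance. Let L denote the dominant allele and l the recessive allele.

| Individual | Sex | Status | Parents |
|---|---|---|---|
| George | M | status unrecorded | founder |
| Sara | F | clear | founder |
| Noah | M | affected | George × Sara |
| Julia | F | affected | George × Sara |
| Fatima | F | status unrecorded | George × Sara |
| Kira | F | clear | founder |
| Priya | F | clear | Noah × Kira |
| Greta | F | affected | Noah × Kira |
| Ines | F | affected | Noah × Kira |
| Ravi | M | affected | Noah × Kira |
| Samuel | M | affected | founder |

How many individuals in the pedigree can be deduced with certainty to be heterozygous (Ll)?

5

Obligate heterozygotes: Noah is affected so carries L and received l from Sara (ll), so Noah is Ll; Julia is affected so carries L and received l from Sara (ll), so Julia is Ll; Greta is affected so carries L and received l from Kira (ll), so Greta is Ll; Ines is affected so carries L and received l from Kira (ll), so Ines is Ll; Ravi is affected so carries L and received l from Kira (ll), so Ravi is Ll.
Every other individual is either homozygous by phenotype or has at least one consistent homozygous assignment, so the count is 5.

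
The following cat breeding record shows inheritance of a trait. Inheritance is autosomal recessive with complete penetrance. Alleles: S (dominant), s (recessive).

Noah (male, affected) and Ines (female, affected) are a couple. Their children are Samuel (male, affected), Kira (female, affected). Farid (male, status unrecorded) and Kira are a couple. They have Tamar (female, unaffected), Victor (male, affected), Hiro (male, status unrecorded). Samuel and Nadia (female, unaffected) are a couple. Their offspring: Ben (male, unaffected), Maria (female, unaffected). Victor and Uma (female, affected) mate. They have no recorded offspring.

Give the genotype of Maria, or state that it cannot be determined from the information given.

From phenotype alone, Maria is SS or Ss.
Maria is unaffected so carries S and received s from Samuel (ss), so Maria is Ss.

Ss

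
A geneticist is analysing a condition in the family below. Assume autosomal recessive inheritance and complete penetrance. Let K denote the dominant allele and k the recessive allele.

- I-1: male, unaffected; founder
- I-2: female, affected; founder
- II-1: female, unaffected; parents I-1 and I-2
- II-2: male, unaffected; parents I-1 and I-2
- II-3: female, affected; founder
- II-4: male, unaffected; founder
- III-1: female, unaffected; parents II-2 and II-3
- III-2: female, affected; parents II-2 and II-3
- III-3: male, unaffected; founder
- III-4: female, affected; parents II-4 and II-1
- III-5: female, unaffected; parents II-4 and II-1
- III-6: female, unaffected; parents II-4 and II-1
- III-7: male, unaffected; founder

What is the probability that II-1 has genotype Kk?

II-1 is unaffected so carries K and received k from I-2 (kk), so II-1 is Kk, giving P(Kk) = 1.

1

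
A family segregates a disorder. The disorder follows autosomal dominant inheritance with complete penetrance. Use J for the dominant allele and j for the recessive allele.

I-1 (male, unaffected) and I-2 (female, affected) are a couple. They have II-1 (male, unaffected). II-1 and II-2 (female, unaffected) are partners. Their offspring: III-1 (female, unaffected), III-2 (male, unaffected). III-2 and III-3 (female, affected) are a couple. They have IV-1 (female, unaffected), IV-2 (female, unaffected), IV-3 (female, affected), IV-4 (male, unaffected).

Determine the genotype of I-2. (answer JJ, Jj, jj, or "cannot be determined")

From phenotype alone, I-2 is JJ or Jj.
I-2 is affected so carries J and passed j to II-1 (jj), so I-2 is Jj.

Jj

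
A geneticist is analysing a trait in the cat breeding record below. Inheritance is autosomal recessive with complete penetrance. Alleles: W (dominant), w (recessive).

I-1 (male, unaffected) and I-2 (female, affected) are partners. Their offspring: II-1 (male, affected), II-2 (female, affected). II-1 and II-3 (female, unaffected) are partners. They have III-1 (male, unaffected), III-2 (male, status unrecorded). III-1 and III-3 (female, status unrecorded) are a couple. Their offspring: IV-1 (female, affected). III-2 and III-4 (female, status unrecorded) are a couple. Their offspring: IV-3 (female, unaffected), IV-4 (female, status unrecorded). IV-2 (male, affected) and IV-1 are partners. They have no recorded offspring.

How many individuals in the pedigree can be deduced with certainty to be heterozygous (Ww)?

2

Obligate heterozygotes: I-1 is unaffected so carries W and passed w to II-1 (ww), so I-1 is Ww; III-1 is unaffected so carries W and received w from II-1 (ww), so III-1 is Ww.
Every other individual is either homozygous by phenotype or has at least one consistent homozygous assignment, so the count is 2.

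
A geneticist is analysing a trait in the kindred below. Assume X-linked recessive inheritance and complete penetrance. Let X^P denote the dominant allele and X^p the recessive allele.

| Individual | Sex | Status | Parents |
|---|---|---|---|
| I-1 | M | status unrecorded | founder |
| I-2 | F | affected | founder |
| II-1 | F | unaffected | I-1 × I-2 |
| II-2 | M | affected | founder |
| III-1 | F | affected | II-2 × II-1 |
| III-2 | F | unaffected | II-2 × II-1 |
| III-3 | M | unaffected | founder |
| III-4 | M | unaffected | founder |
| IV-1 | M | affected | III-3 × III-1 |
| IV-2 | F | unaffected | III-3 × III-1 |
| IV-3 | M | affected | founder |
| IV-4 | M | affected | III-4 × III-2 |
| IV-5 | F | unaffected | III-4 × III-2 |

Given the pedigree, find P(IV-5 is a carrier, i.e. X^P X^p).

1/2

III-4 is unaffected, so III-4 is X^P Y.
III-2 is unaffected so carries P and received p from II-2 (X^p Y), so III-2 is X^P X^p.
Their cross gives offspring ratios 1/2 X^P X^P : 1/2 X^P X^p. Conditioning on IV-5 being unaffected, P(X^P X^p) = 1/2 / 1 = 1/2.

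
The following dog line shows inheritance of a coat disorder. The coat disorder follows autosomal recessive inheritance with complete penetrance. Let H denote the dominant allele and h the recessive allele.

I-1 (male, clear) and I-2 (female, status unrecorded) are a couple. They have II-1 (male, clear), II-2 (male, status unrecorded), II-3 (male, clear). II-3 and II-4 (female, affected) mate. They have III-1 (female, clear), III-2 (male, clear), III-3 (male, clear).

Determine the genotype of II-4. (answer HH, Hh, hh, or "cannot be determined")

hh

II-4 is affected, so II-4 is hh.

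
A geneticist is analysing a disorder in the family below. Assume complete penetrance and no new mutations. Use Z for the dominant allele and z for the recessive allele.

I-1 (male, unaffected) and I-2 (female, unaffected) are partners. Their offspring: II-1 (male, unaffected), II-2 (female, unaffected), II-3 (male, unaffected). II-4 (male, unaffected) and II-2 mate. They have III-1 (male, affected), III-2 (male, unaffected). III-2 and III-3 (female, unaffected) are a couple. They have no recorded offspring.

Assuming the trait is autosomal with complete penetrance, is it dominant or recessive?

recessive

II-4 and II-2 are both unaffected yet have an affected child III-1. Under dominance, an affected child requires at least one affected parent, so the trait cannot be dominant.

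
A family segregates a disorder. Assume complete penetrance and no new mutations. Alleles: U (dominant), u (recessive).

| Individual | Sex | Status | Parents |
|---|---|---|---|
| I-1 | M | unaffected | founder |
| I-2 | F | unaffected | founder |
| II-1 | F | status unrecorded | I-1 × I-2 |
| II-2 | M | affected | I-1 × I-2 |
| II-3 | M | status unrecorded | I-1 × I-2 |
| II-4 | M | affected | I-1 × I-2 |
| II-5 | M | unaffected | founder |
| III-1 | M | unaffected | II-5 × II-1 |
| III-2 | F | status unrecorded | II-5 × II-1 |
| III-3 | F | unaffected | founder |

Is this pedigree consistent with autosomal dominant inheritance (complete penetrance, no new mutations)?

Under autosomal dominant, II-2 (affected, male) cannot arise from I-1 (unaffected) × I-2 (unaffected).

No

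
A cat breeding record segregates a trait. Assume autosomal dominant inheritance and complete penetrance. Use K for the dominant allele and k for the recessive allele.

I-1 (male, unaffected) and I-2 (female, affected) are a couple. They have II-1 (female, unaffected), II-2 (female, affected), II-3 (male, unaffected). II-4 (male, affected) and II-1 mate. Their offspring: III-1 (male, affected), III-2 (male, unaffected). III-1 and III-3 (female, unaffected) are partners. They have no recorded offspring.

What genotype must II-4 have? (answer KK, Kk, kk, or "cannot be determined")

Kk

From phenotype alone, II-4 is KK or Kk.
II-4 is affected so carries K and passed k to III-2 (kk), so II-4 is Kk.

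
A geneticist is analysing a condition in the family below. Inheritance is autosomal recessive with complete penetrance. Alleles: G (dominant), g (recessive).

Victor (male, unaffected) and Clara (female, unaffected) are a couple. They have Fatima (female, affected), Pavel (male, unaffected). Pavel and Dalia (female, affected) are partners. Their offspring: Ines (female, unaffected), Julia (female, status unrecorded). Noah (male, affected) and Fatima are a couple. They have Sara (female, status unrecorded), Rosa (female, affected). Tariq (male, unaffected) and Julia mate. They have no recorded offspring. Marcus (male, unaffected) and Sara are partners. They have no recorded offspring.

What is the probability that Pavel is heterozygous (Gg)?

Victor is unaffected so carries G and passed g to Fatima (gg), so Victor is Gg.
Clara is unaffected so carries G and passed g to Fatima (gg), so Clara is Gg.
Their cross gives offspring ratios 1/4 GG : 1/2 Gg : 1/4 gg. Conditioning on Pavel being unaffected, P(Gg) = 1/2 / 3/4 = 2/3 before taking Pavel's own offspring into account.
Dalia is affected, so Dalia is gg.
Now use Pavel's offspring. Probability of each recorded status — unaffected daughter Ines: 1/2 if Pavel is Gg, 1 if GG. (Julia: equally likely either way, so uninformative.)
Bayes: P(Gg) = 2/3·1/2 / (2/3·1/2 + 1/3·1) = 1/2.

1/2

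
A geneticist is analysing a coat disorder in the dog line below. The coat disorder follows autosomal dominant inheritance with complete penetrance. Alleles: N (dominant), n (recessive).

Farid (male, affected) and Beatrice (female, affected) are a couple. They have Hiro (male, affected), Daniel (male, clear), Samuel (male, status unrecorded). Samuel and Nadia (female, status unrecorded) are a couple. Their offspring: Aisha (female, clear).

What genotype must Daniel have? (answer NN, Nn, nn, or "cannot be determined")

Daniel is clear, so Daniel is nn.

nn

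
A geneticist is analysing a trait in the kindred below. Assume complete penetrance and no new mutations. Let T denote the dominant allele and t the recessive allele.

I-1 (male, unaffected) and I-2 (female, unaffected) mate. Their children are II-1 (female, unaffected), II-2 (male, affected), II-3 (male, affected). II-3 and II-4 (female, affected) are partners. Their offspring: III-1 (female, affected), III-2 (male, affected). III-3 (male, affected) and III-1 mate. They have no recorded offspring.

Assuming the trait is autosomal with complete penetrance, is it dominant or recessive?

I-1 and I-2 are both unaffected yet have an affected child II-2. Under dominance, an affected child requires at least one affected parent, so the trait cannot be dominant.

recessive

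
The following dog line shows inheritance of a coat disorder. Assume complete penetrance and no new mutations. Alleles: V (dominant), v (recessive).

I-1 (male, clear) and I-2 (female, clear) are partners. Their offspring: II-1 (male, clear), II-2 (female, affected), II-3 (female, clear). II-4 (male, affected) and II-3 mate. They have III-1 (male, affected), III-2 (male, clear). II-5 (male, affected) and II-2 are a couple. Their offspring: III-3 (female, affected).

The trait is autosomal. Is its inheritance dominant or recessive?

recessive

I-1 and I-2 are both clear yet have an affected child II-2. Under dominance, an affected child requires at least one affected parent, so the trait cannot be dominant.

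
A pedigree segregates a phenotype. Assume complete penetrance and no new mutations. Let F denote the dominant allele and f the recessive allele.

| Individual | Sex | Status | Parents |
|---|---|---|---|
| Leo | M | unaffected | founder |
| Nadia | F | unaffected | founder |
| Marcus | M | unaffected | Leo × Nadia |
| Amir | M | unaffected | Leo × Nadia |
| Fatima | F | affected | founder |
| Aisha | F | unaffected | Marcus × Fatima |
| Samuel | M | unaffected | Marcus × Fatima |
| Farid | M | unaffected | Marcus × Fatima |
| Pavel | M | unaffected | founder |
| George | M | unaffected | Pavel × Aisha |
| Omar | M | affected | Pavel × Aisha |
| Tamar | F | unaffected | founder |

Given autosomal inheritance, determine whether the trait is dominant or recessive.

Pavel and Aisha are both unaffected yet have an affected child Omar. Under dominance, an affected child requires at least one affected parent, so the trait cannot be dominant.

recessive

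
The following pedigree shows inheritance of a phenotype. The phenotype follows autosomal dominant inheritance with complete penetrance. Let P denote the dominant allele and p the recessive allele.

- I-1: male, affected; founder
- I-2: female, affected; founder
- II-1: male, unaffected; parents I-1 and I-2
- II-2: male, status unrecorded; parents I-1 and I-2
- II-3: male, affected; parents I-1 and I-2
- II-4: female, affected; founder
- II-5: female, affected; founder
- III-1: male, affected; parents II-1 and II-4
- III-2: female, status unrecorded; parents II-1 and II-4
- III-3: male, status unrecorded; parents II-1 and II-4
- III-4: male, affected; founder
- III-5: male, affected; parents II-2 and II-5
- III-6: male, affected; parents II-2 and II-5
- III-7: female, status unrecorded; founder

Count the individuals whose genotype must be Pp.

Obligate heterozygotes: I-1 is affected so carries P and passed p to II-1 (pp), so I-1 is Pp; I-2 is affected so carries P and passed p to II-1 (pp), so I-2 is Pp; III-1 is affected so carries P and received p from II-1 (pp), so III-1 is Pp.
Every other individual is either homozygous by phenotype or has at least one consistent homozygous assignment, so the count is 3.

3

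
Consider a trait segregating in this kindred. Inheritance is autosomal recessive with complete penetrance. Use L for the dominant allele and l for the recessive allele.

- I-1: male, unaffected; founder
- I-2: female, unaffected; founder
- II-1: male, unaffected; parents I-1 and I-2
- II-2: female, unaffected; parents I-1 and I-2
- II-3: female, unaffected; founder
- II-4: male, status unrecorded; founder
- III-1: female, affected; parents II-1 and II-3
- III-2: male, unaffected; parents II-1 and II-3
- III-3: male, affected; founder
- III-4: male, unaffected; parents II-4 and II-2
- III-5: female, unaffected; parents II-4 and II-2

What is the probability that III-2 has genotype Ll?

II-1 is unaffected so carries L and passed l to III-1 (ll), so II-1 is Ll.
II-3 is unaffected so carries L and passed l to III-1 (ll), so II-3 is Ll.
Their cross gives offspring ratios 1/4 LL : 1/2 Ll : 1/4 ll. Conditioning on III-2 being unaffected, P(Ll) = 1/2 / 3/4 = 2/3.

2/3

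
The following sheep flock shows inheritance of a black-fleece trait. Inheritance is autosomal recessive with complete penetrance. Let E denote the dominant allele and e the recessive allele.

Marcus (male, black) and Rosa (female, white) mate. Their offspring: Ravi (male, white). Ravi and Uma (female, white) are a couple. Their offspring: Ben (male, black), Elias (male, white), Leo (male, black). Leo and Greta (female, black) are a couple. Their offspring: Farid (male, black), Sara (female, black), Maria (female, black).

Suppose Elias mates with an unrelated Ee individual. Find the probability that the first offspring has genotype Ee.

1/2

Ravi is white so carries E and received e from Marcus (ee), so Ravi is Ee.
Uma is white so carries E and passed e to Ben (ee), so Uma is Ee.
Elias is a white offspring of Ravi (Ee) × Uma (Ee), whose cross gives 1/4 EE : 1/2 Ee : 1/4 ee; conditioning on being white, Elias is EE with probability 1/3, Ee with probability 2/3.
Summing over parental genotype combinations, P(offspring has genotype Ee) = 1/3·1/2 + 2/3·1/2 = 1/2.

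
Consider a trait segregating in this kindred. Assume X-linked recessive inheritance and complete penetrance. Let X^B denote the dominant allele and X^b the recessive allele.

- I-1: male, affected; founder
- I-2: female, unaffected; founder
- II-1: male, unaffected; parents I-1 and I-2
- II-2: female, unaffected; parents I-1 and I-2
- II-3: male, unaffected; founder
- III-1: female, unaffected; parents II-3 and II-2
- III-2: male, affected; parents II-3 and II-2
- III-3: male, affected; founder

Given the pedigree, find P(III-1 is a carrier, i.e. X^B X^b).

1/2

II-3 is unaffected, so II-3 is X^B Y.
II-2 is unaffected so carries B and received b from I-1 (X^b Y), so II-2 is X^B X^b.
Their cross gives offspring ratios 1/2 X^B X^B : 1/2 X^B X^b. Conditioning on III-1 being unaffected, P(X^B X^b) = 1/2 / 1 = 1/2.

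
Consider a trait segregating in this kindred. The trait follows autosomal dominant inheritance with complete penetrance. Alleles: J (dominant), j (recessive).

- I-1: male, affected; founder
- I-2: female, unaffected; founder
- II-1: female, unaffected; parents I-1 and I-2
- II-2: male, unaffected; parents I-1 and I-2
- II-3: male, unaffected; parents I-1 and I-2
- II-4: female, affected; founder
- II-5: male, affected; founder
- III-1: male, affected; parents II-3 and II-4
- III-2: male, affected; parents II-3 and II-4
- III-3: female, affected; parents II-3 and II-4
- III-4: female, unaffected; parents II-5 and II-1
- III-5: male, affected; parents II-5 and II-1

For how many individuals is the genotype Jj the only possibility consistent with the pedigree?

6

Obligate heterozygotes: I-1 is affected so carries J and passed j to II-1 (jj), so I-1 is Jj; II-5 is affected so carries J and passed j to III-4 (jj), so II-5 is Jj; III-1 is affected so carries J and received j from II-3 (jj), so III-1 is Jj; III-2 is affected so carries J and received j from II-3 (jj), so III-2 is Jj; III-3 is affected so carries J and received j from II-3 (jj), so III-3 is Jj; III-5 is affected so carries J and received j from II-1 (jj), so III-5 is Jj.
Every other individual is either homozygous by phenotype or has at least one consistent homozygous assignment, so the count is 6.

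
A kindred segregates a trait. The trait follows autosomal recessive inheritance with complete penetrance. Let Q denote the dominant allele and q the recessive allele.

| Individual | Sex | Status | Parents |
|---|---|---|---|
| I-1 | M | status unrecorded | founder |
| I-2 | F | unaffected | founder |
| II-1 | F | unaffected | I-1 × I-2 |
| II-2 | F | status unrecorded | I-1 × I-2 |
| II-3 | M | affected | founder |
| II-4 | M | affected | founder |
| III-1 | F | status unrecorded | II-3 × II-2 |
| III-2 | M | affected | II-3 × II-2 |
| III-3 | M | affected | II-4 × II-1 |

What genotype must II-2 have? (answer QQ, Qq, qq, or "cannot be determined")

cannot be determined

II-2's phenotype is unrecorded, and no parent or child forces a single allele at both positions; consistent genotype assignments exist with II-2 as Qq or qq.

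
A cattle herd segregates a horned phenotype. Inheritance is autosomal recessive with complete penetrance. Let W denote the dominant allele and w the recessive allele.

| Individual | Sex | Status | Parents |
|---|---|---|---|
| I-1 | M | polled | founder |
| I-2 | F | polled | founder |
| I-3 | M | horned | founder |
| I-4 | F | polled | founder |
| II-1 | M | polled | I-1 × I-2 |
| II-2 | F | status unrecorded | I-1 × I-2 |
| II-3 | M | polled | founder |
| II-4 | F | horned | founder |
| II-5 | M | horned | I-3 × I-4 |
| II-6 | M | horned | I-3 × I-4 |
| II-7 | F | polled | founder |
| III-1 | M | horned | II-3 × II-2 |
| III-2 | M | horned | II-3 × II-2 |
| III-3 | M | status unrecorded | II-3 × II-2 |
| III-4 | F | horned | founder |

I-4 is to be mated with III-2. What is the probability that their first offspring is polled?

1/2

I-4 is polled so carries W and passed w to II-5 (ww), so I-4 is Ww.
III-2 is horned, so III-2 is ww.
The cross gives 1/2 Ww : 1/2 ww, so P(offspring is polled) = 1/2.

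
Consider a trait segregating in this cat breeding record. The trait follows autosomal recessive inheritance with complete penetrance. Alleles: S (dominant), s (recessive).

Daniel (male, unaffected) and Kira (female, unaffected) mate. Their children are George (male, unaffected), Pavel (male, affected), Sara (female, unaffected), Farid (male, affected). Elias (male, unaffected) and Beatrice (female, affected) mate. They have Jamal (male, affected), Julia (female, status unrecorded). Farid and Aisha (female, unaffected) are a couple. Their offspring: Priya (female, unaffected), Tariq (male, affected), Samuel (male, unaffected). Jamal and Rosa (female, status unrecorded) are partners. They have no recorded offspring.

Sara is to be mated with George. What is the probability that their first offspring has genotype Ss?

4/9

Daniel is unaffected so carries S and passed s to Pavel (ss), so Daniel is Ss.
Kira is unaffected so carries S and passed s to Pavel (ss), so Kira is Ss.
Sara is an unaffected offspring of Daniel (Ss) × Kira (Ss), whose cross gives 1/4 SS : 1/2 Ss : 1/4 ss; conditioning on being unaffected, Sara is SS with probability 1/3, Ss with probability 2/3.
George is an unaffected offspring of Daniel (Ss) × Kira (Ss), whose cross gives 1/4 SS : 1/2 Ss : 1/4 ss; conditioning on being unaffected, George is SS with probability 1/3, Ss with probability 2/3.
Summing over parental genotype combinations, P(offspring has genotype Ss) = 2/9·1/2 + 2/9·1/2 + 4/9·1/2 = 4/9.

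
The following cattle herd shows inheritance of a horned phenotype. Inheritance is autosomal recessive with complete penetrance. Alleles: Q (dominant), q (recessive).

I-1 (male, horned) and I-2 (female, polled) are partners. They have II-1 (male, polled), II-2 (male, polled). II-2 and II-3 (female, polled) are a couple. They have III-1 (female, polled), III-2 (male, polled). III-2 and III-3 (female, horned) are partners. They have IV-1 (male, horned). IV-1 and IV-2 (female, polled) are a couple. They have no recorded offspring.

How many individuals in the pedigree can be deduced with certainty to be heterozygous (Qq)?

3

Obligate heterozygotes: II-1 is polled so carries Q and received q from I-1 (qq), so II-1 is Qq; II-2 is polled so carries Q and received q from I-1 (qq), so II-2 is Qq; III-2 is polled so carries Q and passed q to IV-1 (qq), so III-2 is Qq.
Every other individual is either homozygous by phenotype or has at least one consistent homozygous assignment, so the count is 3.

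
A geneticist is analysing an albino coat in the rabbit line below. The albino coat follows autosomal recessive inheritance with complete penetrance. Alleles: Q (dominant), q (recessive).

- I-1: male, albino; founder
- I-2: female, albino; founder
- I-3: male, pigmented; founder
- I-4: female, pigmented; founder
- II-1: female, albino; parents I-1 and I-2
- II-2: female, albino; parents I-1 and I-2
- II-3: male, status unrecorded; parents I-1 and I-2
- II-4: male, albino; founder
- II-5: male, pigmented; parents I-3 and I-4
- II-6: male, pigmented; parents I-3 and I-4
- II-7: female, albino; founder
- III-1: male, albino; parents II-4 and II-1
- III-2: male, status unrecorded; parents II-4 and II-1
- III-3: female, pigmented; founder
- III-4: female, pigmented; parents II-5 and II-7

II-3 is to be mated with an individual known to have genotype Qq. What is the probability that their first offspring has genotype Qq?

II-3 received q from I-1 (qq) and received q from I-2 (qq), so II-3 is qq.
The cross gives 1/2 Qq : 1/2 qq, so P(offspring has genotype Qq) = 1/2.

1/2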